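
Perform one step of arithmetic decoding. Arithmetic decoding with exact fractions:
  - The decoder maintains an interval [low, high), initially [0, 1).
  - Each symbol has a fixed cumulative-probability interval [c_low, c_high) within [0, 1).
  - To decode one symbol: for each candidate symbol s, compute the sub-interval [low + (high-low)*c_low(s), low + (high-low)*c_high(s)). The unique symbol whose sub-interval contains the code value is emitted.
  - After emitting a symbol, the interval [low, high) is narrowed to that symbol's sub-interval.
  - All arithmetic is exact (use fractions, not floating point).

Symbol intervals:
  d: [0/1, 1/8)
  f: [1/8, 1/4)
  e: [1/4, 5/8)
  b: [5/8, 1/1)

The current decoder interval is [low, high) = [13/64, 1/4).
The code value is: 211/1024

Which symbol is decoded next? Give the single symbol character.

Interval width = high − low = 1/4 − 13/64 = 3/64
Scaled code = (code − low) / width = (211/1024 − 13/64) / 3/64 = 1/16
  d: [0/1, 1/8) ← scaled code falls here ✓
  f: [1/8, 1/4) 
  e: [1/4, 5/8) 
  b: [5/8, 1/1) 

Answer: d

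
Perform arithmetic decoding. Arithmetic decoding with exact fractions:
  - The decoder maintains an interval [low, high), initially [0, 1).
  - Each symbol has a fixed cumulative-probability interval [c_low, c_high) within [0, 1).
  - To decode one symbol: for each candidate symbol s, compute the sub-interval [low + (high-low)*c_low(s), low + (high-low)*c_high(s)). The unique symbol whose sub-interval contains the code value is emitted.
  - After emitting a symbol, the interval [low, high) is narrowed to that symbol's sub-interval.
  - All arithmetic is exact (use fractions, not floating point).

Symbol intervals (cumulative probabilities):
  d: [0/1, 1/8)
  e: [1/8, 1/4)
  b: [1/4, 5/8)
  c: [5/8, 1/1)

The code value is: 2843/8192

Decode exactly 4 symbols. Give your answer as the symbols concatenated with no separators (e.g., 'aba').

Answer: bbde

Derivation:
Step 1: interval [0/1, 1/1), width = 1/1 - 0/1 = 1/1
  'd': [0/1 + 1/1*0/1, 0/1 + 1/1*1/8) = [0/1, 1/8)
  'e': [0/1 + 1/1*1/8, 0/1 + 1/1*1/4) = [1/8, 1/4)
  'b': [0/1 + 1/1*1/4, 0/1 + 1/1*5/8) = [1/4, 5/8) <- contains code 2843/8192
  'c': [0/1 + 1/1*5/8, 0/1 + 1/1*1/1) = [5/8, 1/1)
  emit 'b', narrow to [1/4, 5/8)
Step 2: interval [1/4, 5/8), width = 5/8 - 1/4 = 3/8
  'd': [1/4 + 3/8*0/1, 1/4 + 3/8*1/8) = [1/4, 19/64)
  'e': [1/4 + 3/8*1/8, 1/4 + 3/8*1/4) = [19/64, 11/32)
  'b': [1/4 + 3/8*1/4, 1/4 + 3/8*5/8) = [11/32, 31/64) <- contains code 2843/8192
  'c': [1/4 + 3/8*5/8, 1/4 + 3/8*1/1) = [31/64, 5/8)
  emit 'b', narrow to [11/32, 31/64)
Step 3: interval [11/32, 31/64), width = 31/64 - 11/32 = 9/64
  'd': [11/32 + 9/64*0/1, 11/32 + 9/64*1/8) = [11/32, 185/512) <- contains code 2843/8192
  'e': [11/32 + 9/64*1/8, 11/32 + 9/64*1/4) = [185/512, 97/256)
  'b': [11/32 + 9/64*1/4, 11/32 + 9/64*5/8) = [97/256, 221/512)
  'c': [11/32 + 9/64*5/8, 11/32 + 9/64*1/1) = [221/512, 31/64)
  emit 'd', narrow to [11/32, 185/512)
Step 4: interval [11/32, 185/512), width = 185/512 - 11/32 = 9/512
  'd': [11/32 + 9/512*0/1, 11/32 + 9/512*1/8) = [11/32, 1417/4096)
  'e': [11/32 + 9/512*1/8, 11/32 + 9/512*1/4) = [1417/4096, 713/2048) <- contains code 2843/8192
  'b': [11/32 + 9/512*1/4, 11/32 + 9/512*5/8) = [713/2048, 1453/4096)
  'c': [11/32 + 9/512*5/8, 11/32 + 9/512*1/1) = [1453/4096, 185/512)
  emit 'e', narrow to [1417/4096, 713/2048)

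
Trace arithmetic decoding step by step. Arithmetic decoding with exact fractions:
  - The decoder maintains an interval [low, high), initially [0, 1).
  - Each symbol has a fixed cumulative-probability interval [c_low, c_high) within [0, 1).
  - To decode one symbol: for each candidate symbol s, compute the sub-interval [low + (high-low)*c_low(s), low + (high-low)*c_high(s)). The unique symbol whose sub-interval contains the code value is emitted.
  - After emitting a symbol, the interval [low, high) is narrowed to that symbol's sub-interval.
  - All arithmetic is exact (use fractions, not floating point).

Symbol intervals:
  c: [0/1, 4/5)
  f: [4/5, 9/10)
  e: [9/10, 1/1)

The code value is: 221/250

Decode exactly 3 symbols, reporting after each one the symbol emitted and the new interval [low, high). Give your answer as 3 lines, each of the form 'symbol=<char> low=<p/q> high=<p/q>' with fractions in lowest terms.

Step 1: interval [0/1, 1/1), width = 1/1 - 0/1 = 1/1
  'c': [0/1 + 1/1*0/1, 0/1 + 1/1*4/5) = [0/1, 4/5)
  'f': [0/1 + 1/1*4/5, 0/1 + 1/1*9/10) = [4/5, 9/10) <- contains code 221/250
  'e': [0/1 + 1/1*9/10, 0/1 + 1/1*1/1) = [9/10, 1/1)
  emit 'f', narrow to [4/5, 9/10)
Step 2: interval [4/5, 9/10), width = 9/10 - 4/5 = 1/10
  'c': [4/5 + 1/10*0/1, 4/5 + 1/10*4/5) = [4/5, 22/25)
  'f': [4/5 + 1/10*4/5, 4/5 + 1/10*9/10) = [22/25, 89/100) <- contains code 221/250
  'e': [4/5 + 1/10*9/10, 4/5 + 1/10*1/1) = [89/100, 9/10)
  emit 'f', narrow to [22/25, 89/100)
Step 3: interval [22/25, 89/100), width = 89/100 - 22/25 = 1/100
  'c': [22/25 + 1/100*0/1, 22/25 + 1/100*4/5) = [22/25, 111/125) <- contains code 221/250
  'f': [22/25 + 1/100*4/5, 22/25 + 1/100*9/10) = [111/125, 889/1000)
  'e': [22/25 + 1/100*9/10, 22/25 + 1/100*1/1) = [889/1000, 89/100)
  emit 'c', narrow to [22/25, 111/125)

Answer: symbol=f low=4/5 high=9/10
symbol=f low=22/25 high=89/100
symbol=c low=22/25 high=111/125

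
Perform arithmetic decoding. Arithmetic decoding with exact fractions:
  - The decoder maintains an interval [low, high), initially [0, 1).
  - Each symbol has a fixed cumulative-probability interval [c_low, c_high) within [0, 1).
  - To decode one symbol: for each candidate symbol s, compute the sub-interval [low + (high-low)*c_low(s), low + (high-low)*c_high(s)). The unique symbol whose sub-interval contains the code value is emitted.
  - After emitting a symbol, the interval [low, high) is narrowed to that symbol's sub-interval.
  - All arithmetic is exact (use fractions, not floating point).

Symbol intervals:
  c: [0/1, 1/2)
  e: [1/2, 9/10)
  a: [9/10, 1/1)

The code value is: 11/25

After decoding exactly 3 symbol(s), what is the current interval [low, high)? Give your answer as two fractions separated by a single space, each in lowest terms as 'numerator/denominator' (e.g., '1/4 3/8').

Step 1: interval [0/1, 1/1), width = 1/1 - 0/1 = 1/1
  'c': [0/1 + 1/1*0/1, 0/1 + 1/1*1/2) = [0/1, 1/2) <- contains code 11/25
  'e': [0/1 + 1/1*1/2, 0/1 + 1/1*9/10) = [1/2, 9/10)
  'a': [0/1 + 1/1*9/10, 0/1 + 1/1*1/1) = [9/10, 1/1)
  emit 'c', narrow to [0/1, 1/2)
Step 2: interval [0/1, 1/2), width = 1/2 - 0/1 = 1/2
  'c': [0/1 + 1/2*0/1, 0/1 + 1/2*1/2) = [0/1, 1/4)
  'e': [0/1 + 1/2*1/2, 0/1 + 1/2*9/10) = [1/4, 9/20) <- contains code 11/25
  'a': [0/1 + 1/2*9/10, 0/1 + 1/2*1/1) = [9/20, 1/2)
  emit 'e', narrow to [1/4, 9/20)
Step 3: interval [1/4, 9/20), width = 9/20 - 1/4 = 1/5
  'c': [1/4 + 1/5*0/1, 1/4 + 1/5*1/2) = [1/4, 7/20)
  'e': [1/4 + 1/5*1/2, 1/4 + 1/5*9/10) = [7/20, 43/100)
  'a': [1/4 + 1/5*9/10, 1/4 + 1/5*1/1) = [43/100, 9/20) <- contains code 11/25
  emit 'a', narrow to [43/100, 9/20)

Answer: 43/100 9/20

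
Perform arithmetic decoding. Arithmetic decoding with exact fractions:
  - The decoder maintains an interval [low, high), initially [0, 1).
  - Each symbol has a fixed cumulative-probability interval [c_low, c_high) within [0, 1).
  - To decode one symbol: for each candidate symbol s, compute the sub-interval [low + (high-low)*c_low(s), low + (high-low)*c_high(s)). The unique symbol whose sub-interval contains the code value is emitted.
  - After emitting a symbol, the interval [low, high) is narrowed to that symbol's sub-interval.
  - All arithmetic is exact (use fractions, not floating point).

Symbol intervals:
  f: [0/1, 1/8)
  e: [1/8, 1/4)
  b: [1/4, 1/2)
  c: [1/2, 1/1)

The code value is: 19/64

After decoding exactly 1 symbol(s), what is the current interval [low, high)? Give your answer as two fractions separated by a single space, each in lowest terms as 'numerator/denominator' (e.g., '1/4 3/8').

Answer: 1/4 1/2

Derivation:
Step 1: interval [0/1, 1/1), width = 1/1 - 0/1 = 1/1
  'f': [0/1 + 1/1*0/1, 0/1 + 1/1*1/8) = [0/1, 1/8)
  'e': [0/1 + 1/1*1/8, 0/1 + 1/1*1/4) = [1/8, 1/4)
  'b': [0/1 + 1/1*1/4, 0/1 + 1/1*1/2) = [1/4, 1/2) <- contains code 19/64
  'c': [0/1 + 1/1*1/2, 0/1 + 1/1*1/1) = [1/2, 1/1)
  emit 'b', narrow to [1/4, 1/2)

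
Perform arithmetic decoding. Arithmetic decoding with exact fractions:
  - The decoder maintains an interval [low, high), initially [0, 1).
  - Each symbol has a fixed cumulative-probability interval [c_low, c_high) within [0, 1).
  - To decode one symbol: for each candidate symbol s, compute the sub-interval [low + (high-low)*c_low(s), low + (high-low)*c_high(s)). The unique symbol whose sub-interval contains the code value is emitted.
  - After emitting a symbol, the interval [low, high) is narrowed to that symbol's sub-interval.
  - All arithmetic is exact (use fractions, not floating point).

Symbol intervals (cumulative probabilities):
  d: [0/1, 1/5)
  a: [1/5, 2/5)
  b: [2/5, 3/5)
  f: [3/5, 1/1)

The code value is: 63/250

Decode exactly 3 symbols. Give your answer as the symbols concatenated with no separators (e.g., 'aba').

Answer: aaa

Derivation:
Step 1: interval [0/1, 1/1), width = 1/1 - 0/1 = 1/1
  'd': [0/1 + 1/1*0/1, 0/1 + 1/1*1/5) = [0/1, 1/5)
  'a': [0/1 + 1/1*1/5, 0/1 + 1/1*2/5) = [1/5, 2/5) <- contains code 63/250
  'b': [0/1 + 1/1*2/5, 0/1 + 1/1*3/5) = [2/5, 3/5)
  'f': [0/1 + 1/1*3/5, 0/1 + 1/1*1/1) = [3/5, 1/1)
  emit 'a', narrow to [1/5, 2/5)
Step 2: interval [1/5, 2/5), width = 2/5 - 1/5 = 1/5
  'd': [1/5 + 1/5*0/1, 1/5 + 1/5*1/5) = [1/5, 6/25)
  'a': [1/5 + 1/5*1/5, 1/5 + 1/5*2/5) = [6/25, 7/25) <- contains code 63/250
  'b': [1/5 + 1/5*2/5, 1/5 + 1/5*3/5) = [7/25, 8/25)
  'f': [1/5 + 1/5*3/5, 1/5 + 1/5*1/1) = [8/25, 2/5)
  emit 'a', narrow to [6/25, 7/25)
Step 3: interval [6/25, 7/25), width = 7/25 - 6/25 = 1/25
  'd': [6/25 + 1/25*0/1, 6/25 + 1/25*1/5) = [6/25, 31/125)
  'a': [6/25 + 1/25*1/5, 6/25 + 1/25*2/5) = [31/125, 32/125) <- contains code 63/250
  'b': [6/25 + 1/25*2/5, 6/25 + 1/25*3/5) = [32/125, 33/125)
  'f': [6/25 + 1/25*3/5, 6/25 + 1/25*1/1) = [33/125, 7/25)
  emit 'a', narrow to [31/125, 32/125)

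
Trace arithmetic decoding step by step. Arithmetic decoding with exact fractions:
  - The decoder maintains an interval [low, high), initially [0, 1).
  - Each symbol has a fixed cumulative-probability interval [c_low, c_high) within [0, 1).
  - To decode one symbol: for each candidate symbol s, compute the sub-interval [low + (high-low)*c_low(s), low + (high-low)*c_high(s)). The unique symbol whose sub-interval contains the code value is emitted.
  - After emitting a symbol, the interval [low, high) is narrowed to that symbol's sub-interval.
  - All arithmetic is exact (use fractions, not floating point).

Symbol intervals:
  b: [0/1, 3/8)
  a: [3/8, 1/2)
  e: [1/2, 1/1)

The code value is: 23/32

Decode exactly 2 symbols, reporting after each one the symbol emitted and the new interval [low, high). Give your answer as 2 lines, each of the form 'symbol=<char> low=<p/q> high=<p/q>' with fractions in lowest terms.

Answer: symbol=e low=1/2 high=1/1
symbol=a low=11/16 high=3/4

Derivation:
Step 1: interval [0/1, 1/1), width = 1/1 - 0/1 = 1/1
  'b': [0/1 + 1/1*0/1, 0/1 + 1/1*3/8) = [0/1, 3/8)
  'a': [0/1 + 1/1*3/8, 0/1 + 1/1*1/2) = [3/8, 1/2)
  'e': [0/1 + 1/1*1/2, 0/1 + 1/1*1/1) = [1/2, 1/1) <- contains code 23/32
  emit 'e', narrow to [1/2, 1/1)
Step 2: interval [1/2, 1/1), width = 1/1 - 1/2 = 1/2
  'b': [1/2 + 1/2*0/1, 1/2 + 1/2*3/8) = [1/2, 11/16)
  'a': [1/2 + 1/2*3/8, 1/2 + 1/2*1/2) = [11/16, 3/4) <- contains code 23/32
  'e': [1/2 + 1/2*1/2, 1/2 + 1/2*1/1) = [3/4, 1/1)
  emit 'a', narrow to [11/16, 3/4)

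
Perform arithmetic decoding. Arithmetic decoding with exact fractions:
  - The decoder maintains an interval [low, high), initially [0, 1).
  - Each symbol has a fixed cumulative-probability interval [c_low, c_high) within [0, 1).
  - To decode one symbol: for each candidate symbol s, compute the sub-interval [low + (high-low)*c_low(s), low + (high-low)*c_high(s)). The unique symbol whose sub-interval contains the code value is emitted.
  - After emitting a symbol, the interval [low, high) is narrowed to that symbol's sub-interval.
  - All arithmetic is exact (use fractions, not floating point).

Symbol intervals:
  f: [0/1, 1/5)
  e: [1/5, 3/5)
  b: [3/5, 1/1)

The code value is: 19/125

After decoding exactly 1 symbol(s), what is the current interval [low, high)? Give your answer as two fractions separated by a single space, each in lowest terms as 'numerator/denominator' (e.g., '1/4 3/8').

Step 1: interval [0/1, 1/1), width = 1/1 - 0/1 = 1/1
  'f': [0/1 + 1/1*0/1, 0/1 + 1/1*1/5) = [0/1, 1/5) <- contains code 19/125
  'e': [0/1 + 1/1*1/5, 0/1 + 1/1*3/5) = [1/5, 3/5)
  'b': [0/1 + 1/1*3/5, 0/1 + 1/1*1/1) = [3/5, 1/1)
  emit 'f', narrow to [0/1, 1/5)

Answer: 0/1 1/5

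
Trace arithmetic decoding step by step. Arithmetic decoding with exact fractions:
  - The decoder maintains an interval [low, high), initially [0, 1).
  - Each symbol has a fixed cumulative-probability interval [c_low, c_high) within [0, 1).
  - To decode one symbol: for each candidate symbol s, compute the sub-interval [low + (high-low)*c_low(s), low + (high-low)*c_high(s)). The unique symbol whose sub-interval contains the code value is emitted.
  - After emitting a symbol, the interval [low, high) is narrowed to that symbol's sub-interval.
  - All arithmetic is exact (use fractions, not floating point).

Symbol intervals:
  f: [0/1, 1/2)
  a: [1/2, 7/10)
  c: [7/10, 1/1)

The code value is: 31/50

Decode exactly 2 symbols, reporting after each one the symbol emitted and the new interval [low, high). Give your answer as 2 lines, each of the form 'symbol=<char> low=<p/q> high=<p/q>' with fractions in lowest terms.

Answer: symbol=a low=1/2 high=7/10
symbol=a low=3/5 high=16/25

Derivation:
Step 1: interval [0/1, 1/1), width = 1/1 - 0/1 = 1/1
  'f': [0/1 + 1/1*0/1, 0/1 + 1/1*1/2) = [0/1, 1/2)
  'a': [0/1 + 1/1*1/2, 0/1 + 1/1*7/10) = [1/2, 7/10) <- contains code 31/50
  'c': [0/1 + 1/1*7/10, 0/1 + 1/1*1/1) = [7/10, 1/1)
  emit 'a', narrow to [1/2, 7/10)
Step 2: interval [1/2, 7/10), width = 7/10 - 1/2 = 1/5
  'f': [1/2 + 1/5*0/1, 1/2 + 1/5*1/2) = [1/2, 3/5)
  'a': [1/2 + 1/5*1/2, 1/2 + 1/5*7/10) = [3/5, 16/25) <- contains code 31/50
  'c': [1/2 + 1/5*7/10, 1/2 + 1/5*1/1) = [16/25, 7/10)
  emit 'a', narrow to [3/5, 16/25)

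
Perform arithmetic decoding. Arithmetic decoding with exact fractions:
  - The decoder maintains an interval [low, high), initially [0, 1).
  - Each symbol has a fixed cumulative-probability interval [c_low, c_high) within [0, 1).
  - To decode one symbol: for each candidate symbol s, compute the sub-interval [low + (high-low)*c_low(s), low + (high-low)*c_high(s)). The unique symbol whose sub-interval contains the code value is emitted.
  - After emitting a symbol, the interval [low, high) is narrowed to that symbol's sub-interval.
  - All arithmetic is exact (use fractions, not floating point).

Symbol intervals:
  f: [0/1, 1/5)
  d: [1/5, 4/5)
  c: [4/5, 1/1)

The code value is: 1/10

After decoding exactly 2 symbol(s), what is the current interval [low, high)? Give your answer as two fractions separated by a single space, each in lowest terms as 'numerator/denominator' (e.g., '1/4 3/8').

Answer: 1/25 4/25

Derivation:
Step 1: interval [0/1, 1/1), width = 1/1 - 0/1 = 1/1
  'f': [0/1 + 1/1*0/1, 0/1 + 1/1*1/5) = [0/1, 1/5) <- contains code 1/10
  'd': [0/1 + 1/1*1/5, 0/1 + 1/1*4/5) = [1/5, 4/5)
  'c': [0/1 + 1/1*4/5, 0/1 + 1/1*1/1) = [4/5, 1/1)
  emit 'f', narrow to [0/1, 1/5)
Step 2: interval [0/1, 1/5), width = 1/5 - 0/1 = 1/5
  'f': [0/1 + 1/5*0/1, 0/1 + 1/5*1/5) = [0/1, 1/25)
  'd': [0/1 + 1/5*1/5, 0/1 + 1/5*4/5) = [1/25, 4/25) <- contains code 1/10
  'c': [0/1 + 1/5*4/5, 0/1 + 1/5*1/1) = [4/25, 1/5)
  emit 'd', narrow to [1/25, 4/25)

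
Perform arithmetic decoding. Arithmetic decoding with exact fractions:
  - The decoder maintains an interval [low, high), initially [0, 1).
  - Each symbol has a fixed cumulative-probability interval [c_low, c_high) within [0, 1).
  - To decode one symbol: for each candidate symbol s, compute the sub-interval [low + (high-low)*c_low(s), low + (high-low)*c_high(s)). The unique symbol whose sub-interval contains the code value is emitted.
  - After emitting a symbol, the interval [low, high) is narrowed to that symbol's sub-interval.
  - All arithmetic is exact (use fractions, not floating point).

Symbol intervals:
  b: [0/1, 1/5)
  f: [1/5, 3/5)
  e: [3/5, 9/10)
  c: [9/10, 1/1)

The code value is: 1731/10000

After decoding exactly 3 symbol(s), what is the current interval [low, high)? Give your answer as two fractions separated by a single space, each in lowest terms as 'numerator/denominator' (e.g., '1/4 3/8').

Step 1: interval [0/1, 1/1), width = 1/1 - 0/1 = 1/1
  'b': [0/1 + 1/1*0/1, 0/1 + 1/1*1/5) = [0/1, 1/5) <- contains code 1731/10000
  'f': [0/1 + 1/1*1/5, 0/1 + 1/1*3/5) = [1/5, 3/5)
  'e': [0/1 + 1/1*3/5, 0/1 + 1/1*9/10) = [3/5, 9/10)
  'c': [0/1 + 1/1*9/10, 0/1 + 1/1*1/1) = [9/10, 1/1)
  emit 'b', narrow to [0/1, 1/5)
Step 2: interval [0/1, 1/5), width = 1/5 - 0/1 = 1/5
  'b': [0/1 + 1/5*0/1, 0/1 + 1/5*1/5) = [0/1, 1/25)
  'f': [0/1 + 1/5*1/5, 0/1 + 1/5*3/5) = [1/25, 3/25)
  'e': [0/1 + 1/5*3/5, 0/1 + 1/5*9/10) = [3/25, 9/50) <- contains code 1731/10000
  'c': [0/1 + 1/5*9/10, 0/1 + 1/5*1/1) = [9/50, 1/5)
  emit 'e', narrow to [3/25, 9/50)
Step 3: interval [3/25, 9/50), width = 9/50 - 3/25 = 3/50
  'b': [3/25 + 3/50*0/1, 3/25 + 3/50*1/5) = [3/25, 33/250)
  'f': [3/25 + 3/50*1/5, 3/25 + 3/50*3/5) = [33/250, 39/250)
  'e': [3/25 + 3/50*3/5, 3/25 + 3/50*9/10) = [39/250, 87/500) <- contains code 1731/10000
  'c': [3/25 + 3/50*9/10, 3/25 + 3/50*1/1) = [87/500, 9/50)
  emit 'e', narrow to [39/250, 87/500)

Answer: 39/250 87/500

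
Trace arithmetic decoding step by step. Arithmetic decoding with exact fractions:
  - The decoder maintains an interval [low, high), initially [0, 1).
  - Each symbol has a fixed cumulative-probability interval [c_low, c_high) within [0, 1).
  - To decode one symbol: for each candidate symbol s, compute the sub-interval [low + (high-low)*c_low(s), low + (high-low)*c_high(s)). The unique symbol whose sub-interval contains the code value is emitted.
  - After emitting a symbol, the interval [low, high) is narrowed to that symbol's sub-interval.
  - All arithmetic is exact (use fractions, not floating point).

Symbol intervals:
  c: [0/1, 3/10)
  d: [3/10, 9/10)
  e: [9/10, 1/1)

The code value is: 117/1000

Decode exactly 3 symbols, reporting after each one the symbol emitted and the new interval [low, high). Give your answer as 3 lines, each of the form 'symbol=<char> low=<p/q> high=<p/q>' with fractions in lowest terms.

Step 1: interval [0/1, 1/1), width = 1/1 - 0/1 = 1/1
  'c': [0/1 + 1/1*0/1, 0/1 + 1/1*3/10) = [0/1, 3/10) <- contains code 117/1000
  'd': [0/1 + 1/1*3/10, 0/1 + 1/1*9/10) = [3/10, 9/10)
  'e': [0/1 + 1/1*9/10, 0/1 + 1/1*1/1) = [9/10, 1/1)
  emit 'c', narrow to [0/1, 3/10)
Step 2: interval [0/1, 3/10), width = 3/10 - 0/1 = 3/10
  'c': [0/1 + 3/10*0/1, 0/1 + 3/10*3/10) = [0/1, 9/100)
  'd': [0/1 + 3/10*3/10, 0/1 + 3/10*9/10) = [9/100, 27/100) <- contains code 117/1000
  'e': [0/1 + 3/10*9/10, 0/1 + 3/10*1/1) = [27/100, 3/10)
  emit 'd', narrow to [9/100, 27/100)
Step 3: interval [9/100, 27/100), width = 27/100 - 9/100 = 9/50
  'c': [9/100 + 9/50*0/1, 9/100 + 9/50*3/10) = [9/100, 18/125) <- contains code 117/1000
  'd': [9/100 + 9/50*3/10, 9/100 + 9/50*9/10) = [18/125, 63/250)
  'e': [9/100 + 9/50*9/10, 9/100 + 9/50*1/1) = [63/250, 27/100)
  emit 'c', narrow to [9/100, 18/125)

Answer: symbol=c low=0/1 high=3/10
symbol=d low=9/100 high=27/100
symbol=c low=9/100 high=18/125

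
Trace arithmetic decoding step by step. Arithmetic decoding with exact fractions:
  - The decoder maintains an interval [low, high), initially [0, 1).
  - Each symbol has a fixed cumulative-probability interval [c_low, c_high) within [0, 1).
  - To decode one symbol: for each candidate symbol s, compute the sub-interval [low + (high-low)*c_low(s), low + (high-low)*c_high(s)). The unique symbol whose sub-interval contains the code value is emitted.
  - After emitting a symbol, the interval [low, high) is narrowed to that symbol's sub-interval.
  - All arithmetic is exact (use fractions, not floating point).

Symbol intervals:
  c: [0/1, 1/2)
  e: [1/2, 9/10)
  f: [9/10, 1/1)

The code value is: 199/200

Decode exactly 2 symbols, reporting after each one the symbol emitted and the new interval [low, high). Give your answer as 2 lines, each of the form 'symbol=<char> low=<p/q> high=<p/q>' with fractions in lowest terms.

Answer: symbol=f low=9/10 high=1/1
symbol=f low=99/100 high=1/1

Derivation:
Step 1: interval [0/1, 1/1), width = 1/1 - 0/1 = 1/1
  'c': [0/1 + 1/1*0/1, 0/1 + 1/1*1/2) = [0/1, 1/2)
  'e': [0/1 + 1/1*1/2, 0/1 + 1/1*9/10) = [1/2, 9/10)
  'f': [0/1 + 1/1*9/10, 0/1 + 1/1*1/1) = [9/10, 1/1) <- contains code 199/200
  emit 'f', narrow to [9/10, 1/1)
Step 2: interval [9/10, 1/1), width = 1/1 - 9/10 = 1/10
  'c': [9/10 + 1/10*0/1, 9/10 + 1/10*1/2) = [9/10, 19/20)
  'e': [9/10 + 1/10*1/2, 9/10 + 1/10*9/10) = [19/20, 99/100)
  'f': [9/10 + 1/10*9/10, 9/10 + 1/10*1/1) = [99/100, 1/1) <- contains code 199/200
  emit 'f', narrow to [99/100, 1/1)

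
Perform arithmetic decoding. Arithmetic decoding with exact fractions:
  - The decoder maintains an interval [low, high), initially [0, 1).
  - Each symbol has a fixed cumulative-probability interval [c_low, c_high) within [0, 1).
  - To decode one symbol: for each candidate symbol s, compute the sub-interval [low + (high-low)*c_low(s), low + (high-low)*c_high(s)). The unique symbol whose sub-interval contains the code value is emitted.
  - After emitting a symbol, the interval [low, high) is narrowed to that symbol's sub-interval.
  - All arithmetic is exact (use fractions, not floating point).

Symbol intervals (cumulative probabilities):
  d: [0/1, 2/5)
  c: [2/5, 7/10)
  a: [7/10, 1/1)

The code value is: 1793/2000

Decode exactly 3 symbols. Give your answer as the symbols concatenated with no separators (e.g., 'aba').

Answer: aca

Derivation:
Step 1: interval [0/1, 1/1), width = 1/1 - 0/1 = 1/1
  'd': [0/1 + 1/1*0/1, 0/1 + 1/1*2/5) = [0/1, 2/5)
  'c': [0/1 + 1/1*2/5, 0/1 + 1/1*7/10) = [2/5, 7/10)
  'a': [0/1 + 1/1*7/10, 0/1 + 1/1*1/1) = [7/10, 1/1) <- contains code 1793/2000
  emit 'a', narrow to [7/10, 1/1)
Step 2: interval [7/10, 1/1), width = 1/1 - 7/10 = 3/10
  'd': [7/10 + 3/10*0/1, 7/10 + 3/10*2/5) = [7/10, 41/50)
  'c': [7/10 + 3/10*2/5, 7/10 + 3/10*7/10) = [41/50, 91/100) <- contains code 1793/2000
  'a': [7/10 + 3/10*7/10, 7/10 + 3/10*1/1) = [91/100, 1/1)
  emit 'c', narrow to [41/50, 91/100)
Step 3: interval [41/50, 91/100), width = 91/100 - 41/50 = 9/100
  'd': [41/50 + 9/100*0/1, 41/50 + 9/100*2/5) = [41/50, 107/125)
  'c': [41/50 + 9/100*2/5, 41/50 + 9/100*7/10) = [107/125, 883/1000)
  'a': [41/50 + 9/100*7/10, 41/50 + 9/100*1/1) = [883/1000, 91/100) <- contains code 1793/2000
  emit 'a', narrow to [883/1000, 91/100)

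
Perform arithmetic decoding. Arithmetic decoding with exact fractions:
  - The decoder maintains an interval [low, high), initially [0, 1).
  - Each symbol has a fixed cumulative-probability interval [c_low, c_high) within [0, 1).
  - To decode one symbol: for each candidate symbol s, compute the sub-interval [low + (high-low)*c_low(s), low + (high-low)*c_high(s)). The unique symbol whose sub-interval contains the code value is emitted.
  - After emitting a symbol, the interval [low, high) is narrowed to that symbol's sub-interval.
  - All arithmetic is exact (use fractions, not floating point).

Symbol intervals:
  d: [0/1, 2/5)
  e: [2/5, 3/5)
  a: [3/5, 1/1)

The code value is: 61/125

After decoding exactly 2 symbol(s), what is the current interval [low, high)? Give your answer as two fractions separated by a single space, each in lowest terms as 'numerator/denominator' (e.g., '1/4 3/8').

Answer: 12/25 13/25

Derivation:
Step 1: interval [0/1, 1/1), width = 1/1 - 0/1 = 1/1
  'd': [0/1 + 1/1*0/1, 0/1 + 1/1*2/5) = [0/1, 2/5)
  'e': [0/1 + 1/1*2/5, 0/1 + 1/1*3/5) = [2/5, 3/5) <- contains code 61/125
  'a': [0/1 + 1/1*3/5, 0/1 + 1/1*1/1) = [3/5, 1/1)
  emit 'e', narrow to [2/5, 3/5)
Step 2: interval [2/5, 3/5), width = 3/5 - 2/5 = 1/5
  'd': [2/5 + 1/5*0/1, 2/5 + 1/5*2/5) = [2/5, 12/25)
  'e': [2/5 + 1/5*2/5, 2/5 + 1/5*3/5) = [12/25, 13/25) <- contains code 61/125
  'a': [2/5 + 1/5*3/5, 2/5 + 1/5*1/1) = [13/25, 3/5)
  emit 'e', narrow to [12/25, 13/25)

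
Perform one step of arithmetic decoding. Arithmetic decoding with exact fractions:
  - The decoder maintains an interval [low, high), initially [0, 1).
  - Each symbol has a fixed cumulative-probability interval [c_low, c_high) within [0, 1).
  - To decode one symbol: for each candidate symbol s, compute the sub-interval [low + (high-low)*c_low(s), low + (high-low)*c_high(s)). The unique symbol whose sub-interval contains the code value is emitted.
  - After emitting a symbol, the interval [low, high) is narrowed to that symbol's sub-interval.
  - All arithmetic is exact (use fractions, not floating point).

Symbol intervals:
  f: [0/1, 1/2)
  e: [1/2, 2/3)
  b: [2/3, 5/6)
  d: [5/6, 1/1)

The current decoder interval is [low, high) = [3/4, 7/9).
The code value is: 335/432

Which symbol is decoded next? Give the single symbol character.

Answer: d

Derivation:
Interval width = high − low = 7/9 − 3/4 = 1/36
Scaled code = (code − low) / width = (335/432 − 3/4) / 1/36 = 11/12
  f: [0/1, 1/2) 
  e: [1/2, 2/3) 
  b: [2/3, 5/6) 
  d: [5/6, 1/1) ← scaled code falls here ✓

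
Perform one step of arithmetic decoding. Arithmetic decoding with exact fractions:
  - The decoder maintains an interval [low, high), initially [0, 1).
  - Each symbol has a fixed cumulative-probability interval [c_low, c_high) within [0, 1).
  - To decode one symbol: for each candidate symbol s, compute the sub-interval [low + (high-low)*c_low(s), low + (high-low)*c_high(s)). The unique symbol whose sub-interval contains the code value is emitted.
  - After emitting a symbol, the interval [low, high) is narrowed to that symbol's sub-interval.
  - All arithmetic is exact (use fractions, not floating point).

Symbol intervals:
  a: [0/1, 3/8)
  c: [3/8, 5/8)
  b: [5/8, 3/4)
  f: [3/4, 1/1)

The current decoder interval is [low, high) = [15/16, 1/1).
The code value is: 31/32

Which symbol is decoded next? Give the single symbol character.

Answer: c

Derivation:
Interval width = high − low = 1/1 − 15/16 = 1/16
Scaled code = (code − low) / width = (31/32 − 15/16) / 1/16 = 1/2
  a: [0/1, 3/8) 
  c: [3/8, 5/8) ← scaled code falls here ✓
  b: [5/8, 3/4) 
  f: [3/4, 1/1) 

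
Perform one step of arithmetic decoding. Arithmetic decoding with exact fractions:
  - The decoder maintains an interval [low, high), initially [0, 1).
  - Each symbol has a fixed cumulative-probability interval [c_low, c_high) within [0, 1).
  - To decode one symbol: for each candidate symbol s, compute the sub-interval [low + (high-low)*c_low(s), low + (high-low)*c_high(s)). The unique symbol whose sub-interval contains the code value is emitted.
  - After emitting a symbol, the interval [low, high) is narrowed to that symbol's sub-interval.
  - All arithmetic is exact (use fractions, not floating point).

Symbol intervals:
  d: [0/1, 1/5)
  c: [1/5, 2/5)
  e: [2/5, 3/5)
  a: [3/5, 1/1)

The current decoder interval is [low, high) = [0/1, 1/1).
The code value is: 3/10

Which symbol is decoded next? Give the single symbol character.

Answer: c

Derivation:
Interval width = high − low = 1/1 − 0/1 = 1/1
Scaled code = (code − low) / width = (3/10 − 0/1) / 1/1 = 3/10
  d: [0/1, 1/5) 
  c: [1/5, 2/5) ← scaled code falls here ✓
  e: [2/5, 3/5) 
  a: [3/5, 1/1) 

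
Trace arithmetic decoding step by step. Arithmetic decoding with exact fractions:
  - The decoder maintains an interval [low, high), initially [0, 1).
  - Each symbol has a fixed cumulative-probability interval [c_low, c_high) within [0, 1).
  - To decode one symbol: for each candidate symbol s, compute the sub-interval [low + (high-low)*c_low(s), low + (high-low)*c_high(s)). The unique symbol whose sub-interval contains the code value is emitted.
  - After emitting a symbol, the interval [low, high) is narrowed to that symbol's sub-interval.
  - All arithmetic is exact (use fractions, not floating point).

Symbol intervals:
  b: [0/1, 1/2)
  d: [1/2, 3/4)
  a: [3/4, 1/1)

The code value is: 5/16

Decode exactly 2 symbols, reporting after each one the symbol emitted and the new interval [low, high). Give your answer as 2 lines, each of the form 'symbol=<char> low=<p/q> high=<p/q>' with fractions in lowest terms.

Step 1: interval [0/1, 1/1), width = 1/1 - 0/1 = 1/1
  'b': [0/1 + 1/1*0/1, 0/1 + 1/1*1/2) = [0/1, 1/2) <- contains code 5/16
  'd': [0/1 + 1/1*1/2, 0/1 + 1/1*3/4) = [1/2, 3/4)
  'a': [0/1 + 1/1*3/4, 0/1 + 1/1*1/1) = [3/4, 1/1)
  emit 'b', narrow to [0/1, 1/2)
Step 2: interval [0/1, 1/2), width = 1/2 - 0/1 = 1/2
  'b': [0/1 + 1/2*0/1, 0/1 + 1/2*1/2) = [0/1, 1/4)
  'd': [0/1 + 1/2*1/2, 0/1 + 1/2*3/4) = [1/4, 3/8) <- contains code 5/16
  'a': [0/1 + 1/2*3/4, 0/1 + 1/2*1/1) = [3/8, 1/2)
  emit 'd', narrow to [1/4, 3/8)

Answer: symbol=b low=0/1 high=1/2
symbol=d low=1/4 high=3/8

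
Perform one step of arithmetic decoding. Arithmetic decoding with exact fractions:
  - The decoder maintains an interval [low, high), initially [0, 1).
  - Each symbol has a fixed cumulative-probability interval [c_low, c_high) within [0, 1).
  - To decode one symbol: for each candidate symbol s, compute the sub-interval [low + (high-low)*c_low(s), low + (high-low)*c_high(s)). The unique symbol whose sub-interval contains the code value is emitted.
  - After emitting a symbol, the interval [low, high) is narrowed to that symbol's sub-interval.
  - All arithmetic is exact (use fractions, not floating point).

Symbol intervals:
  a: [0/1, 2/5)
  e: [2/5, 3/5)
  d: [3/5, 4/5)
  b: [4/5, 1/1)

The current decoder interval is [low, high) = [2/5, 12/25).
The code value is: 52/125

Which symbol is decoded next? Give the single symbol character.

Interval width = high − low = 12/25 − 2/5 = 2/25
Scaled code = (code − low) / width = (52/125 − 2/5) / 2/25 = 1/5
  a: [0/1, 2/5) ← scaled code falls here ✓
  e: [2/5, 3/5) 
  d: [3/5, 4/5) 
  b: [4/5, 1/1) 

Answer: a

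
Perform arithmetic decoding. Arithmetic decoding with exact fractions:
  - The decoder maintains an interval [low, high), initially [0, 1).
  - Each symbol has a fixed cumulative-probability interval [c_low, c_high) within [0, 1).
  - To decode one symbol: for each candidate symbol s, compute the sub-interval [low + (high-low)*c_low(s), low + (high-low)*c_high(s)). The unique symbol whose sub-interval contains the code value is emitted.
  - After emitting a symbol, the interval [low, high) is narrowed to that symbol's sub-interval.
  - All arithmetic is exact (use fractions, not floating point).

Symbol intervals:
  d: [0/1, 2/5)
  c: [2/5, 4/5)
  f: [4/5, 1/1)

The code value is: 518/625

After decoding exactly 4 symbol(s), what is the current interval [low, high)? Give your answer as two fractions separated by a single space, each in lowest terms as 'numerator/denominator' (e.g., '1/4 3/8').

Step 1: interval [0/1, 1/1), width = 1/1 - 0/1 = 1/1
  'd': [0/1 + 1/1*0/1, 0/1 + 1/1*2/5) = [0/1, 2/5)
  'c': [0/1 + 1/1*2/5, 0/1 + 1/1*4/5) = [2/5, 4/5)
  'f': [0/1 + 1/1*4/5, 0/1 + 1/1*1/1) = [4/5, 1/1) <- contains code 518/625
  emit 'f', narrow to [4/5, 1/1)
Step 2: interval [4/5, 1/1), width = 1/1 - 4/5 = 1/5
  'd': [4/5 + 1/5*0/1, 4/5 + 1/5*2/5) = [4/5, 22/25) <- contains code 518/625
  'c': [4/5 + 1/5*2/5, 4/5 + 1/5*4/5) = [22/25, 24/25)
  'f': [4/5 + 1/5*4/5, 4/5 + 1/5*1/1) = [24/25, 1/1)
  emit 'd', narrow to [4/5, 22/25)
Step 3: interval [4/5, 22/25), width = 22/25 - 4/5 = 2/25
  'd': [4/5 + 2/25*0/1, 4/5 + 2/25*2/5) = [4/5, 104/125) <- contains code 518/625
  'c': [4/5 + 2/25*2/5, 4/5 + 2/25*4/5) = [104/125, 108/125)
  'f': [4/5 + 2/25*4/5, 4/5 + 2/25*1/1) = [108/125, 22/25)
  emit 'd', narrow to [4/5, 104/125)
Step 4: interval [4/5, 104/125), width = 104/125 - 4/5 = 4/125
  'd': [4/5 + 4/125*0/1, 4/5 + 4/125*2/5) = [4/5, 508/625)
  'c': [4/5 + 4/125*2/5, 4/5 + 4/125*4/5) = [508/625, 516/625)
  'f': [4/5 + 4/125*4/5, 4/5 + 4/125*1/1) = [516/625, 104/125) <- contains code 518/625
  emit 'f', narrow to [516/625, 104/125)

Answer: 516/625 104/125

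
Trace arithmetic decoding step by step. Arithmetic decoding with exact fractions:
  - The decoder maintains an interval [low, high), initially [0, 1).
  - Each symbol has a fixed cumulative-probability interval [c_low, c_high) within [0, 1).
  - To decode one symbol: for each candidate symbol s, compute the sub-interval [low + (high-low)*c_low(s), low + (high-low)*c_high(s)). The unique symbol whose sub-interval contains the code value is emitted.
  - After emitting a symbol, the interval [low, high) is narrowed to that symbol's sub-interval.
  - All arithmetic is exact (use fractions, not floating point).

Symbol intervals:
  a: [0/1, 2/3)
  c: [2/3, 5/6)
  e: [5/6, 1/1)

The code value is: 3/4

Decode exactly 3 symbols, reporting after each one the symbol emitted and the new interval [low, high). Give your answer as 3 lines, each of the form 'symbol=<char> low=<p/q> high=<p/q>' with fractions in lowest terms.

Step 1: interval [0/1, 1/1), width = 1/1 - 0/1 = 1/1
  'a': [0/1 + 1/1*0/1, 0/1 + 1/1*2/3) = [0/1, 2/3)
  'c': [0/1 + 1/1*2/3, 0/1 + 1/1*5/6) = [2/3, 5/6) <- contains code 3/4
  'e': [0/1 + 1/1*5/6, 0/1 + 1/1*1/1) = [5/6, 1/1)
  emit 'c', narrow to [2/3, 5/6)
Step 2: interval [2/3, 5/6), width = 5/6 - 2/3 = 1/6
  'a': [2/3 + 1/6*0/1, 2/3 + 1/6*2/3) = [2/3, 7/9) <- contains code 3/4
  'c': [2/3 + 1/6*2/3, 2/3 + 1/6*5/6) = [7/9, 29/36)
  'e': [2/3 + 1/6*5/6, 2/3 + 1/6*1/1) = [29/36, 5/6)
  emit 'a', narrow to [2/3, 7/9)
Step 3: interval [2/3, 7/9), width = 7/9 - 2/3 = 1/9
  'a': [2/3 + 1/9*0/1, 2/3 + 1/9*2/3) = [2/3, 20/27)
  'c': [2/3 + 1/9*2/3, 2/3 + 1/9*5/6) = [20/27, 41/54) <- contains code 3/4
  'e': [2/3 + 1/9*5/6, 2/3 + 1/9*1/1) = [41/54, 7/9)
  emit 'c', narrow to [20/27, 41/54)

Answer: symbol=c low=2/3 high=5/6
symbol=a low=2/3 high=7/9
symbol=c low=20/27 high=41/54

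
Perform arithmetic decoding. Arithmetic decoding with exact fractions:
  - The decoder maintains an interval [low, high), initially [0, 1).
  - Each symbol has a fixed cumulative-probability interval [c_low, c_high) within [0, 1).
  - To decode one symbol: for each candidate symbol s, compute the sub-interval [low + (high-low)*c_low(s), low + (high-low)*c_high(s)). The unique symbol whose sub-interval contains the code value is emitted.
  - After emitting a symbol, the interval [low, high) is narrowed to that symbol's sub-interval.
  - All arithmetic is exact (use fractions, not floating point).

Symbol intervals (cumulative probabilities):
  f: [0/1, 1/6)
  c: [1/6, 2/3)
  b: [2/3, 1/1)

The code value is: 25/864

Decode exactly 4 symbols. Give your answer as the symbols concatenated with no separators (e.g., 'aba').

Answer: fcff

Derivation:
Step 1: interval [0/1, 1/1), width = 1/1 - 0/1 = 1/1
  'f': [0/1 + 1/1*0/1, 0/1 + 1/1*1/6) = [0/1, 1/6) <- contains code 25/864
  'c': [0/1 + 1/1*1/6, 0/1 + 1/1*2/3) = [1/6, 2/3)
  'b': [0/1 + 1/1*2/3, 0/1 + 1/1*1/1) = [2/3, 1/1)
  emit 'f', narrow to [0/1, 1/6)
Step 2: interval [0/1, 1/6), width = 1/6 - 0/1 = 1/6
  'f': [0/1 + 1/6*0/1, 0/1 + 1/6*1/6) = [0/1, 1/36)
  'c': [0/1 + 1/6*1/6, 0/1 + 1/6*2/3) = [1/36, 1/9) <- contains code 25/864
  'b': [0/1 + 1/6*2/3, 0/1 + 1/6*1/1) = [1/9, 1/6)
  emit 'c', narrow to [1/36, 1/9)
Step 3: interval [1/36, 1/9), width = 1/9 - 1/36 = 1/12
  'f': [1/36 + 1/12*0/1, 1/36 + 1/12*1/6) = [1/36, 1/24) <- contains code 25/864
  'c': [1/36 + 1/12*1/6, 1/36 + 1/12*2/3) = [1/24, 1/12)
  'b': [1/36 + 1/12*2/3, 1/36 + 1/12*1/1) = [1/12, 1/9)
  emit 'f', narrow to [1/36, 1/24)
Step 4: interval [1/36, 1/24), width = 1/24 - 1/36 = 1/72
  'f': [1/36 + 1/72*0/1, 1/36 + 1/72*1/6) = [1/36, 13/432) <- contains code 25/864
  'c': [1/36 + 1/72*1/6, 1/36 + 1/72*2/3) = [13/432, 1/27)
  'b': [1/36 + 1/72*2/3, 1/36 + 1/72*1/1) = [1/27, 1/24)
  emit 'f', narrow to [1/36, 13/432)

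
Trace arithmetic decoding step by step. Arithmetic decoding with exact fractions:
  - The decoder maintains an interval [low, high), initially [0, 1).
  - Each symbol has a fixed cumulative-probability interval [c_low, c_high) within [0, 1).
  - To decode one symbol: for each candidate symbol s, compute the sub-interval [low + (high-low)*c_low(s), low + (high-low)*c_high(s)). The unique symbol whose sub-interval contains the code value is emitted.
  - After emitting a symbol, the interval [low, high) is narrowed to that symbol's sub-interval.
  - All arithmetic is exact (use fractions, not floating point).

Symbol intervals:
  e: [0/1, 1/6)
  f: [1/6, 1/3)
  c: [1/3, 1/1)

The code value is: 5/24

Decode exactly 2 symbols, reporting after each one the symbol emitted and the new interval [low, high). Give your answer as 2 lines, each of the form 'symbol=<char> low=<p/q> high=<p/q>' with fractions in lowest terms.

Step 1: interval [0/1, 1/1), width = 1/1 - 0/1 = 1/1
  'e': [0/1 + 1/1*0/1, 0/1 + 1/1*1/6) = [0/1, 1/6)
  'f': [0/1 + 1/1*1/6, 0/1 + 1/1*1/3) = [1/6, 1/3) <- contains code 5/24
  'c': [0/1 + 1/1*1/3, 0/1 + 1/1*1/1) = [1/3, 1/1)
  emit 'f', narrow to [1/6, 1/3)
Step 2: interval [1/6, 1/3), width = 1/3 - 1/6 = 1/6
  'e': [1/6 + 1/6*0/1, 1/6 + 1/6*1/6) = [1/6, 7/36)
  'f': [1/6 + 1/6*1/6, 1/6 + 1/6*1/3) = [7/36, 2/9) <- contains code 5/24
  'c': [1/6 + 1/6*1/3, 1/6 + 1/6*1/1) = [2/9, 1/3)
  emit 'f', narrow to [7/36, 2/9)

Answer: symbol=f low=1/6 high=1/3
symbol=f low=7/36 high=2/9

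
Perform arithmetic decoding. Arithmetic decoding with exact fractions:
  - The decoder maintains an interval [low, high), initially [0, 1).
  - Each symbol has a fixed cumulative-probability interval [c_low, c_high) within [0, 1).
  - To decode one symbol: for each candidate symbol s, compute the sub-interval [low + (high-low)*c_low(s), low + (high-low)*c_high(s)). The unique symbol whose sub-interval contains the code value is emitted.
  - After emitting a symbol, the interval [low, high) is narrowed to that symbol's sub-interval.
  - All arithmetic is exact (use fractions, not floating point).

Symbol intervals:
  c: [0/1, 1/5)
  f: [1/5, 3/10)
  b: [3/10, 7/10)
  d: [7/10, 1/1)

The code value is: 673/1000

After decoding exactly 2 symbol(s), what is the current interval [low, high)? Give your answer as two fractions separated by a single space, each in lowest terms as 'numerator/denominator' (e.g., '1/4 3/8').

Step 1: interval [0/1, 1/1), width = 1/1 - 0/1 = 1/1
  'c': [0/1 + 1/1*0/1, 0/1 + 1/1*1/5) = [0/1, 1/5)
  'f': [0/1 + 1/1*1/5, 0/1 + 1/1*3/10) = [1/5, 3/10)
  'b': [0/1 + 1/1*3/10, 0/1 + 1/1*7/10) = [3/10, 7/10) <- contains code 673/1000
  'd': [0/1 + 1/1*7/10, 0/1 + 1/1*1/1) = [7/10, 1/1)
  emit 'b', narrow to [3/10, 7/10)
Step 2: interval [3/10, 7/10), width = 7/10 - 3/10 = 2/5
  'c': [3/10 + 2/5*0/1, 3/10 + 2/5*1/5) = [3/10, 19/50)
  'f': [3/10 + 2/5*1/5, 3/10 + 2/5*3/10) = [19/50, 21/50)
  'b': [3/10 + 2/5*3/10, 3/10 + 2/5*7/10) = [21/50, 29/50)
  'd': [3/10 + 2/5*7/10, 3/10 + 2/5*1/1) = [29/50, 7/10) <- contains code 673/1000
  emit 'd', narrow to [29/50, 7/10)

Answer: 29/50 7/10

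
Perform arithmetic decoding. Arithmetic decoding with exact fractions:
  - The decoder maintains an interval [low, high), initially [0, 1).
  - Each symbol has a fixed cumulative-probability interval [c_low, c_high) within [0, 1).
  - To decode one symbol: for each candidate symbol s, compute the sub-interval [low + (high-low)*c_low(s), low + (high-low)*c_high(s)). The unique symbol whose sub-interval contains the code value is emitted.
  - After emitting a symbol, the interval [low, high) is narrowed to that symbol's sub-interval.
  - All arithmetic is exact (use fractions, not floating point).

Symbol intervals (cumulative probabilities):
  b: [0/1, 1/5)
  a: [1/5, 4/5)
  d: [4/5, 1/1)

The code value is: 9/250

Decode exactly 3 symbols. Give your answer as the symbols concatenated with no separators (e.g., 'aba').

Answer: bbd

Derivation:
Step 1: interval [0/1, 1/1), width = 1/1 - 0/1 = 1/1
  'b': [0/1 + 1/1*0/1, 0/1 + 1/1*1/5) = [0/1, 1/5) <- contains code 9/250
  'a': [0/1 + 1/1*1/5, 0/1 + 1/1*4/5) = [1/5, 4/5)
  'd': [0/1 + 1/1*4/5, 0/1 + 1/1*1/1) = [4/5, 1/1)
  emit 'b', narrow to [0/1, 1/5)
Step 2: interval [0/1, 1/5), width = 1/5 - 0/1 = 1/5
  'b': [0/1 + 1/5*0/1, 0/1 + 1/5*1/5) = [0/1, 1/25) <- contains code 9/250
  'a': [0/1 + 1/5*1/5, 0/1 + 1/5*4/5) = [1/25, 4/25)
  'd': [0/1 + 1/5*4/5, 0/1 + 1/5*1/1) = [4/25, 1/5)
  emit 'b', narrow to [0/1, 1/25)
Step 3: interval [0/1, 1/25), width = 1/25 - 0/1 = 1/25
  'b': [0/1 + 1/25*0/1, 0/1 + 1/25*1/5) = [0/1, 1/125)
  'a': [0/1 + 1/25*1/5, 0/1 + 1/25*4/5) = [1/125, 4/125)
  'd': [0/1 + 1/25*4/5, 0/1 + 1/25*1/1) = [4/125, 1/25) <- contains code 9/250
  emit 'd', narrow to [4/125, 1/25)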